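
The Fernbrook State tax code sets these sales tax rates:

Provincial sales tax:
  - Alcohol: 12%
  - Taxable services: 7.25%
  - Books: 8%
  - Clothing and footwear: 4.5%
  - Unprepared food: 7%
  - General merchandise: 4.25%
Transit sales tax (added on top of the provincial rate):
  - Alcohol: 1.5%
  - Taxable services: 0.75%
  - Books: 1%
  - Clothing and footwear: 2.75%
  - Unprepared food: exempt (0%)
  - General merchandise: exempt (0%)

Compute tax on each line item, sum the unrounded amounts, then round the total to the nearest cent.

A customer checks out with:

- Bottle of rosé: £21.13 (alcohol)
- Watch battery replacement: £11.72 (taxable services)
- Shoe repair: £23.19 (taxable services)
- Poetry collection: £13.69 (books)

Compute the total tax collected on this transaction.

Bottle of rosé £21.13: alcohol → 12% + 1.5% transit = 13.5% → £2.85255
Watch battery replacement £11.72: taxable services → 7.25% + 0.75% transit = 8% → £0.9376
Shoe repair £23.19: taxable services → 7.25% + 0.75% transit = 8% → £1.8552
Poetry collection £13.69: books → 8% + 1% transit = 9% → £1.2321
Unrounded tax sum = £6.87745 → £6.88

£6.88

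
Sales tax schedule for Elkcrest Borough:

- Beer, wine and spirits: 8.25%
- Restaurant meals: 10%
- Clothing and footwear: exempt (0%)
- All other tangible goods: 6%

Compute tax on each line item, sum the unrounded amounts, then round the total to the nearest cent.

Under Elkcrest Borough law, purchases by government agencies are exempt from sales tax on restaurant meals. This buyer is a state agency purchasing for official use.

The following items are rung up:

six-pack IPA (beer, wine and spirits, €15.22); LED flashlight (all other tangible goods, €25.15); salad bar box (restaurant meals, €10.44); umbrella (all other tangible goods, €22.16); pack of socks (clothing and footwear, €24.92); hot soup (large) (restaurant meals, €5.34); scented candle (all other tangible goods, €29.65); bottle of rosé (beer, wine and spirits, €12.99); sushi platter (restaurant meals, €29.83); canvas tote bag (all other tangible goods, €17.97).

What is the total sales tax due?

Six-pack IPA €15.22: beer, wine and spirits → 8.25% → €1.25565
LED flashlight €25.15: all other tangible goods → 6% → €1.509
Salad bar box €10.44: restaurant meals, buyer-exempt → 0% → €0.00
Umbrella €22.16: all other tangible goods → 6% → €1.3296
Pack of socks €24.92: clothing and footwear → 0% → €0.00
Hot soup (large) €5.34: restaurant meals, buyer-exempt → 0% → €0.00
Scented candle €29.65: all other tangible goods → 6% → €1.779
Bottle of rosé €12.99: beer, wine and spirits → 8.25% → €1.071675
Sushi platter €29.83: restaurant meals, buyer-exempt → 0% → €0.00
Canvas tote bag €17.97: all other tangible goods → 6% → €1.0782
Unrounded tax sum = €8.023125 → €8.02

€8.02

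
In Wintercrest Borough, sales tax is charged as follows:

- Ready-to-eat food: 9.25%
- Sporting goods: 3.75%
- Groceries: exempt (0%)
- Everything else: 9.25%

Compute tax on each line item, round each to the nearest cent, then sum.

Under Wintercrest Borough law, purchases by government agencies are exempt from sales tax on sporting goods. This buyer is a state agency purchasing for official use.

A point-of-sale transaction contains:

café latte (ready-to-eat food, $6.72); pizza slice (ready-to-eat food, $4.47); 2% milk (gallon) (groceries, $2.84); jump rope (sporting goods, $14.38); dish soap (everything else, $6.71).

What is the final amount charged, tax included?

Café latte $6.72: ready-to-eat food → 9.25% → $0.62
Pizza slice $4.47: ready-to-eat food → 9.25% → $0.41
2% milk (gallon) $2.84: groceries → 0% → $0.00
Jump rope $14.38: sporting goods, buyer-exempt → 0% → $0.00
Dish soap $6.71: everything else → 9.25% → $0.62
Subtotal = $35.12; tax = $1.65; total due = $36.77

$36.77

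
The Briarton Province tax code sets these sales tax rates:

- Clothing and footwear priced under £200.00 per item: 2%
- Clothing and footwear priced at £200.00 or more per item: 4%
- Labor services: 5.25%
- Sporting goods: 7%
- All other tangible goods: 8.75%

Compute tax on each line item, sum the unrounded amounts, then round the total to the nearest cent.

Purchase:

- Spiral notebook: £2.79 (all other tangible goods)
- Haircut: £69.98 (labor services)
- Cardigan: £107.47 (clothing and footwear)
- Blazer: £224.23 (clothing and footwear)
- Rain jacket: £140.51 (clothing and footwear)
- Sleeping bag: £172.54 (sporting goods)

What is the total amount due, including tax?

Spiral notebook £2.79: all other tangible goods → 8.75% → £0.244125
Haircut £69.98: labor services → 5.25% → £3.67395
Cardigan £107.47: clothing and footwear, under £200.00 → 2% → £2.1494
Blazer £224.23: clothing and footwear, £200.00 or more → 4% → £8.9692
Rain jacket £140.51: clothing and footwear, under £200.00 → 2% → £2.8102
Sleeping bag £172.54: sporting goods → 7% → £12.0778
Subtotal = £717.52; unrounded tax = £29.924675 → £29.92; total due = £747.44

£747.44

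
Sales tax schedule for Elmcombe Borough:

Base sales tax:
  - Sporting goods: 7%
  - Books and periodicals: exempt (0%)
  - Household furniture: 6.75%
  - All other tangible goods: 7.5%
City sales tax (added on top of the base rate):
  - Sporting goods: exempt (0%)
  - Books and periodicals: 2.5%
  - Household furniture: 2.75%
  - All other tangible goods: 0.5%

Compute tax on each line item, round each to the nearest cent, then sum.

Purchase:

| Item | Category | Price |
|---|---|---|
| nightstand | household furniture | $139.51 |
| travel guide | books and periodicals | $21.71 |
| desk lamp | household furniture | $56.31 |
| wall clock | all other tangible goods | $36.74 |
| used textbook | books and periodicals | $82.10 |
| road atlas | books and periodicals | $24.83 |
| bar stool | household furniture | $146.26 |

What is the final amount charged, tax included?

$546.10

Nightstand $139.51: household furniture → 6.75% + 2.75% city = 9.5% → $13.25
Travel guide $21.71: books and periodicals → 0% + 2.5% city = 2.5% → $0.54
Desk lamp $56.31: household furniture → 6.75% + 2.75% city = 9.5% → $5.35
Wall clock $36.74: all other tangible goods → 7.5% + 0.5% city = 8% → $2.94
Used textbook $82.10: books and periodicals → 0% + 2.5% city = 2.5% → $2.05
Road atlas $24.83: books and periodicals → 0% + 2.5% city = 2.5% → $0.62
Bar stool $146.26: household furniture → 6.75% + 2.75% city = 9.5% → $13.89
Subtotal = $507.46; tax = $38.64; total due = $546.10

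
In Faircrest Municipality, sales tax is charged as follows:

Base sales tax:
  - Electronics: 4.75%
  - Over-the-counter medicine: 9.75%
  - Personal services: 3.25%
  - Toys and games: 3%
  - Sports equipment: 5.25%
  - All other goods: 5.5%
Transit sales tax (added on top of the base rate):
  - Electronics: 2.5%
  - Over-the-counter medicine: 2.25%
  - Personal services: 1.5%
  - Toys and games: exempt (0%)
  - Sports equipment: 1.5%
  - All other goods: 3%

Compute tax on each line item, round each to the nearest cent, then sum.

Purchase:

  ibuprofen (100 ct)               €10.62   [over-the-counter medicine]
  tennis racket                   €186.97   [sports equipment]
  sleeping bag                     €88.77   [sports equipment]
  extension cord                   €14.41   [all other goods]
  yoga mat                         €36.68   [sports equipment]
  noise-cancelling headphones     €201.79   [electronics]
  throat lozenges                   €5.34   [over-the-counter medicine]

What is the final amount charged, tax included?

€583.43

Ibuprofen (100 ct) €10.62: over-the-counter medicine → 9.75% + 2.25% transit = 12% → €1.27
Tennis racket €186.97: sports equipment → 5.25% + 1.5% transit = 6.75% → €12.62
Sleeping bag €88.77: sports equipment → 5.25% + 1.5% transit = 6.75% → €5.99
Extension cord €14.41: all other goods → 5.5% + 3% transit = 8.5% → €1.22
Yoga mat €36.68: sports equipment → 5.25% + 1.5% transit = 6.75% → €2.48
Noise-cancelling headphones €201.79: electronics → 4.75% + 2.5% transit = 7.25% → €14.63
Throat lozenges €5.34: over-the-counter medicine → 9.75% + 2.25% transit = 12% → €0.64
Subtotal = €544.58; tax = €38.85; total due = €583.43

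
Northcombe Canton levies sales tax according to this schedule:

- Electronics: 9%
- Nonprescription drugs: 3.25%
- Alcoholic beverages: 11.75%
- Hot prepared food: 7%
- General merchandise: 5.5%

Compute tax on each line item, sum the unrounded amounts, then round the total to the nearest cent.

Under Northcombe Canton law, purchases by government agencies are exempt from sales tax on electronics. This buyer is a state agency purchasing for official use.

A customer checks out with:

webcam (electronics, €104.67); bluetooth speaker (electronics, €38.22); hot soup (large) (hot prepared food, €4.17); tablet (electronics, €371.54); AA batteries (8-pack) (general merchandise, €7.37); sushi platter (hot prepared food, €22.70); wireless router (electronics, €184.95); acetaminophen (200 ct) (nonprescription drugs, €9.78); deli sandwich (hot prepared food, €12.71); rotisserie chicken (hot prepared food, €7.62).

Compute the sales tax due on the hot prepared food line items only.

€3.30

Hot soup (large) €4.17: hot prepared food → 7% → €0.2919
Sushi platter €22.70: hot prepared food → 7% → €1.589
Deli sandwich €12.71: hot prepared food → 7% → €0.8897
Rotisserie chicken €7.62: hot prepared food → 7% → €0.5334
Tax on hot prepared food: unrounded sum = €3.304 → €3.30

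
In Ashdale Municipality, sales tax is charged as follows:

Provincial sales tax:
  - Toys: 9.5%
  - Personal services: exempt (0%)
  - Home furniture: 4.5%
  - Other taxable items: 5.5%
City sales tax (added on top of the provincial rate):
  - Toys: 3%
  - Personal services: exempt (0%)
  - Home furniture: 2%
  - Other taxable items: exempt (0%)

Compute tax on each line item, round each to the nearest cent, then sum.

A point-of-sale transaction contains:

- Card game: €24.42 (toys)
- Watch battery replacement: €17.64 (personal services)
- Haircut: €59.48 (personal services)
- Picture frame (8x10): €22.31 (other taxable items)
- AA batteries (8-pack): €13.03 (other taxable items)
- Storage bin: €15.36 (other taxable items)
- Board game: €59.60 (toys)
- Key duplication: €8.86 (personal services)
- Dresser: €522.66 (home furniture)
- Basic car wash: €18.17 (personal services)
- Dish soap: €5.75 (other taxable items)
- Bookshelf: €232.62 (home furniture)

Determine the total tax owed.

€62.70

Card game €24.42: toys → 9.5% + 3% city = 12.5% → €3.05
Watch battery replacement €17.64: personal services → 0% + 0% city = 0% → €0.00
Haircut €59.48: personal services → 0% + 0% city = 0% → €0.00
Picture frame (8x10) €22.31: other taxable items → 5.5% + 0% city = 5.5% → €1.23
AA batteries (8-pack) €13.03: other taxable items → 5.5% + 0% city = 5.5% → €0.72
Storage bin €15.36: other taxable items → 5.5% + 0% city = 5.5% → €0.84
Board game €59.60: toys → 9.5% + 3% city = 12.5% → €7.45
Key duplication €8.86: personal services → 0% + 0% city = 0% → €0.00
Dresser €522.66: home furniture → 4.5% + 2% city = 6.5% → €33.97
Basic car wash €18.17: personal services → 0% + 0% city = 0% → €0.00
Dish soap €5.75: other taxable items → 5.5% + 0% city = 5.5% → €0.32
Bookshelf €232.62: home furniture → 4.5% + 2% city = 6.5% → €15.12
Total tax = €3.05 + €1.23 + €0.72 + €0.84 + €7.45 + €33.97 + €0.32 + €15.12 = €62.70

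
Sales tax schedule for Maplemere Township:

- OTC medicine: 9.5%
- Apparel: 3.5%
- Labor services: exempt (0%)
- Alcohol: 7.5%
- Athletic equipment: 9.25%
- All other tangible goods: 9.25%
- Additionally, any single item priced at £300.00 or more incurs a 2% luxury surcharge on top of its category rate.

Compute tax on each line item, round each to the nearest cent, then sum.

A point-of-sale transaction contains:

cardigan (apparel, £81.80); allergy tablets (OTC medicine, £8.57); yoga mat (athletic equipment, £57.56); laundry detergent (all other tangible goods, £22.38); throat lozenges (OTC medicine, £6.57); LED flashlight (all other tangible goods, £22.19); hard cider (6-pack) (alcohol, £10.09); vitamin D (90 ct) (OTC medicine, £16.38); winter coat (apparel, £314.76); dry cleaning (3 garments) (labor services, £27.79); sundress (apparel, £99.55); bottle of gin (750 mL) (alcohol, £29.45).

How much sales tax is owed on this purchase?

Cardigan £81.80: apparel → 3.5% → £2.86
Allergy tablets £8.57: OTC medicine → 9.5% → £0.81
Yoga mat £57.56: athletic equipment → 9.25% → £5.32
Laundry detergent £22.38: all other tangible goods → 9.25% → £2.07
Throat lozenges £6.57: OTC medicine → 9.5% → £0.62
LED flashlight £22.19: all other tangible goods → 9.25% → £2.05
Hard cider (6-pack) £10.09: alcohol → 7.5% → £0.76
Vitamin D (90 ct) £16.38: OTC medicine → 9.5% → £1.56
Winter coat £314.76: apparel → 3.5% + 2% surcharge = 5.5% → £17.31
Dry cleaning (3 garments) £27.79: labor services → 0% → £0.00
Sundress £99.55: apparel → 3.5% → £3.48
Bottle of gin (750 mL) £29.45: alcohol → 7.5% → £2.21
Total tax = £2.86 + £0.81 + £5.32 + £2.07 + £0.62 + £2.05 + £0.76 + £1.56 + £17.31 + £3.48 + £2.21 = £39.05

£39.05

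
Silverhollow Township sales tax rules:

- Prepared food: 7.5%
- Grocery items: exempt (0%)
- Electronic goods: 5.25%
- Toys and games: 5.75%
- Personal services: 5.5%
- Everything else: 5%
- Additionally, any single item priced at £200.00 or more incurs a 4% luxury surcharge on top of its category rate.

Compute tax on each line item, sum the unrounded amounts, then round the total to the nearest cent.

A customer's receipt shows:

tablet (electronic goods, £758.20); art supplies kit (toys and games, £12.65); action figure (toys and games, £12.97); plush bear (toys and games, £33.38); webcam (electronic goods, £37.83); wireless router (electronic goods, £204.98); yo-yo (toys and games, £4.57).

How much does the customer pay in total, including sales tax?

Tablet £758.20: electronic goods → 5.25% + 4% surcharge = 9.25% → £70.1335
Art supplies kit £12.65: toys and games → 5.75% → £0.727375
Action figure £12.97: toys and games → 5.75% → £0.745775
Plush bear £33.38: toys and games → 5.75% → £1.91935
Webcam £37.83: electronic goods → 5.25% → £1.986075
Wireless router £204.98: electronic goods → 5.25% + 4% surcharge = 9.25% → £18.96065
Yo-yo £4.57: toys and games → 5.75% → £0.262775
Subtotal = £1064.58; unrounded tax = £94.7355 → £94.74; total due = £1159.32

£1159.32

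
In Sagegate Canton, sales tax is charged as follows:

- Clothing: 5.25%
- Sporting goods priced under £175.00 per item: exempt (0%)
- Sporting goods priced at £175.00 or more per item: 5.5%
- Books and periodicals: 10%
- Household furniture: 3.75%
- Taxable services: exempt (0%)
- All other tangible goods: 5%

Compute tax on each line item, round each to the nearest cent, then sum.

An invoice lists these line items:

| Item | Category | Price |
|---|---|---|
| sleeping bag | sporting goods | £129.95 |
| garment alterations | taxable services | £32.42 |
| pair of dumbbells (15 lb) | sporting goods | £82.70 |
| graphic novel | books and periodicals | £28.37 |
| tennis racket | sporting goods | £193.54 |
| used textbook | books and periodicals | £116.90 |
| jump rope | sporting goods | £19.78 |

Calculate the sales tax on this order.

£25.17

Sleeping bag £129.95: sporting goods, under £175.00 → 0% → £0.00
Garment alterations £32.42: taxable services → 0% → £0.00
Pair of dumbbells (15 lb) £82.70: sporting goods, under £175.00 → 0% → £0.00
Graphic novel £28.37: books and periodicals → 10% → £2.84
Tennis racket £193.54: sporting goods, £175.00 or more → 5.5% → £10.64
Used textbook £116.90: books and periodicals → 10% → £11.69
Jump rope £19.78: sporting goods, under £175.00 → 0% → £0.00
Total tax = £2.84 + £10.64 + £11.69 = £25.17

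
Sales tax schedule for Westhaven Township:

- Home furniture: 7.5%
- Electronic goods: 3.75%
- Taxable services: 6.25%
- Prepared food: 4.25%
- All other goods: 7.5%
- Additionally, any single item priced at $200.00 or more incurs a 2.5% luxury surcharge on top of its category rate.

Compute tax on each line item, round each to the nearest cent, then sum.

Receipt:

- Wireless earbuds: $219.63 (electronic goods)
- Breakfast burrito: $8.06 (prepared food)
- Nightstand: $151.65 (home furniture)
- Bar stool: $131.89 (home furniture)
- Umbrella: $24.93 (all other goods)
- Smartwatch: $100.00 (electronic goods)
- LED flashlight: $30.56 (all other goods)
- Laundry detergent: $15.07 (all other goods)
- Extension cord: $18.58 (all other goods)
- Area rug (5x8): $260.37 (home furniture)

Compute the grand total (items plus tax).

$1032.54

Wireless earbuds $219.63: electronic goods → 3.75% + 2.5% surcharge = 6.25% → $13.73
Breakfast burrito $8.06: prepared food → 4.25% → $0.34
Nightstand $151.65: home furniture → 7.5% → $11.37
Bar stool $131.89: home furniture → 7.5% → $9.89
Umbrella $24.93: all other goods → 7.5% → $1.87
Smartwatch $100.00: electronic goods → 3.75% → $3.75
LED flashlight $30.56: all other goods → 7.5% → $2.29
Laundry detergent $15.07: all other goods → 7.5% → $1.13
Extension cord $18.58: all other goods → 7.5% → $1.39
Area rug (5x8) $260.37: home furniture → 7.5% + 2.5% surcharge = 10% → $26.04
Subtotal = $960.74; tax = $71.80; total due = $1032.54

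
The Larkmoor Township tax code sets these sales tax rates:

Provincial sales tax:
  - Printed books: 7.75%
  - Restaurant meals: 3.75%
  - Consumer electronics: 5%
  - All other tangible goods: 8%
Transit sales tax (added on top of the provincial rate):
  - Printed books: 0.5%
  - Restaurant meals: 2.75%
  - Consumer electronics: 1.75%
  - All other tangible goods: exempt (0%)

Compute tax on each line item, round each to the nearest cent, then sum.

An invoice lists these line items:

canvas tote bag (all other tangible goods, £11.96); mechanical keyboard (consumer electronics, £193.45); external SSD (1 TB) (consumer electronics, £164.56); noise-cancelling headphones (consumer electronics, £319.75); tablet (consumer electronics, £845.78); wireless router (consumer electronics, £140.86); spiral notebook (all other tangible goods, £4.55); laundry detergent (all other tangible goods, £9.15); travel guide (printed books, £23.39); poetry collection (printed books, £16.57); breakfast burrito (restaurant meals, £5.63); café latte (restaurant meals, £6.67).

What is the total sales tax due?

Canvas tote bag £11.96: all other tangible goods → 8% + 0% transit = 8% → £0.96
Mechanical keyboard £193.45: consumer electronics → 5% + 1.75% transit = 6.75% → £13.06
External SSD (1 TB) £164.56: consumer electronics → 5% + 1.75% transit = 6.75% → £11.11
Noise-cancelling headphones £319.75: consumer electronics → 5% + 1.75% transit = 6.75% → £21.58
Tablet £845.78: consumer electronics → 5% + 1.75% transit = 6.75% → £57.09
Wireless router £140.86: consumer electronics → 5% + 1.75% transit = 6.75% → £9.51
Spiral notebook £4.55: all other tangible goods → 8% + 0% transit = 8% → £0.36
Laundry detergent £9.15: all other tangible goods → 8% + 0% transit = 8% → £0.73
Travel guide £23.39: printed books → 7.75% + 0.5% transit = 8.25% → £1.93
Poetry collection £16.57: printed books → 7.75% + 0.5% transit = 8.25% → £1.37
Breakfast burrito £5.63: restaurant meals → 3.75% + 2.75% transit = 6.5% → £0.37
Café latte £6.67: restaurant meals → 3.75% + 2.75% transit = 6.5% → £0.43
Total tax = £0.96 + £13.06 + £11.11 + £21.58 + £57.09 + £9.51 + £0.36 + £0.73 + £1.93 + £1.37 + £0.37 + £0.43 = £118.50

£118.50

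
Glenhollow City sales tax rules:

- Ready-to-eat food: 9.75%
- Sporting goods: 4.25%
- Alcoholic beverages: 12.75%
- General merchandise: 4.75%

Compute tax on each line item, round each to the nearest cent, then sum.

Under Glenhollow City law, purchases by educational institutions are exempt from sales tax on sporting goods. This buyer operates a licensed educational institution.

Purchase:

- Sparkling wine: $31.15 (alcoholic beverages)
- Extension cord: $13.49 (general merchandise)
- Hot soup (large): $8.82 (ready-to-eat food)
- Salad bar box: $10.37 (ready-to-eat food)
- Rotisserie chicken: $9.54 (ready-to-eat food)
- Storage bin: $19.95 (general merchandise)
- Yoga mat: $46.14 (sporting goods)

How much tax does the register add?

Sparkling wine $31.15: alcoholic beverages → 12.75% → $3.97
Extension cord $13.49: general merchandise → 4.75% → $0.64
Hot soup (large) $8.82: ready-to-eat food → 9.75% → $0.86
Salad bar box $10.37: ready-to-eat food → 9.75% → $1.01
Rotisserie chicken $9.54: ready-to-eat food → 9.75% → $0.93
Storage bin $19.95: general merchandise → 4.75% → $0.95
Yoga mat $46.14: sporting goods, buyer-exempt → 0% → $0.00
Total tax = $3.97 + $0.64 + $0.86 + $1.01 + $0.93 + $0.95 = $8.36

$8.36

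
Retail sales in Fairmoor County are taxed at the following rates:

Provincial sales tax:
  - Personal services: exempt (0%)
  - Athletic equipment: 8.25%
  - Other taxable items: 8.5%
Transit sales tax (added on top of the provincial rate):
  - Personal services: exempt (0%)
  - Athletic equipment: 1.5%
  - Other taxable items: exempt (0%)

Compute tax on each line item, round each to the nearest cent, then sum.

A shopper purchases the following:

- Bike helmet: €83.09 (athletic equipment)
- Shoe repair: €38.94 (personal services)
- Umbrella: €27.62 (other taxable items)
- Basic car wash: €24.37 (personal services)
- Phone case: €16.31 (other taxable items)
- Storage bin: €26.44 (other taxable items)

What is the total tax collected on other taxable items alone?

€5.99

Umbrella €27.62: other taxable items → 8.5% + 0% transit = 8.5% → €2.35
Phone case €16.31: other taxable items → 8.5% + 0% transit = 8.5% → €1.39
Storage bin €26.44: other taxable items → 8.5% + 0% transit = 8.5% → €2.25
Tax on other taxable items = €2.35 + €1.39 + €2.25 = €5.99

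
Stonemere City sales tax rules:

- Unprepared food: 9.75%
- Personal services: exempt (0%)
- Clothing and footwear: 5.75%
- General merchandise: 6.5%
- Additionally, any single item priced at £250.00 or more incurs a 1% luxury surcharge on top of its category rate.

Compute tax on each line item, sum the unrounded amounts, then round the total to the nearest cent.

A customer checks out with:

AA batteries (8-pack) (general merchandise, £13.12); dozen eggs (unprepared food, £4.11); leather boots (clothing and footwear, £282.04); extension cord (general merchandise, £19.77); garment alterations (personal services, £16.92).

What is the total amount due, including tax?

AA batteries (8-pack) £13.12: general merchandise → 6.5% → £0.8528
Dozen eggs £4.11: unprepared food → 9.75% → £0.400725
Leather boots £282.04: clothing and footwear → 5.75% + 1% surcharge = 6.75% → £19.0377
Extension cord £19.77: general merchandise → 6.5% → £1.28505
Garment alterations £16.92: personal services → 0% → £0.00
Subtotal = £335.96; unrounded tax = £21.576275 → £21.58; total due = £357.54

£357.54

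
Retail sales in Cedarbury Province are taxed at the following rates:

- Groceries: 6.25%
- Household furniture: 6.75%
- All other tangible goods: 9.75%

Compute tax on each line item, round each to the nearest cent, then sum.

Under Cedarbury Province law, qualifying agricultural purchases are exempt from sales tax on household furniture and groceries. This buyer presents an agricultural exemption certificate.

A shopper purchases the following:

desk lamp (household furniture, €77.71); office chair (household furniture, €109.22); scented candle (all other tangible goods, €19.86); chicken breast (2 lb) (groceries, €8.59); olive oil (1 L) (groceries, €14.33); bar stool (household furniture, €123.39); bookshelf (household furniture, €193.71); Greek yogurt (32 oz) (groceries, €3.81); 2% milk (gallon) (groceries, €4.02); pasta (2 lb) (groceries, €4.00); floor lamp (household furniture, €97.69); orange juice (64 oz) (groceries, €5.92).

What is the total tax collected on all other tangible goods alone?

€1.94

Scented candle €19.86: all other tangible goods → 9.75% → €1.94
Tax on all other tangible goods = €1.94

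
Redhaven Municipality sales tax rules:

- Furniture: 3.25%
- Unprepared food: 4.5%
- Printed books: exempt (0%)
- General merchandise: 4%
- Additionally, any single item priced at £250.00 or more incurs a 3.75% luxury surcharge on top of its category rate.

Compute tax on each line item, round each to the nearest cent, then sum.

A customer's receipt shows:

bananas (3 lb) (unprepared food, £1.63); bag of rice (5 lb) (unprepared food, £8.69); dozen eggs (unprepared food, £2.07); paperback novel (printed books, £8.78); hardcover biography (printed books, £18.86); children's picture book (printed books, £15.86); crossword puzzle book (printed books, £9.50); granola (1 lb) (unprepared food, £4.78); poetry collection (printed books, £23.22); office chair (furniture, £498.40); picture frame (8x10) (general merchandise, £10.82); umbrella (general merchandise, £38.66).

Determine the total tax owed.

£37.64

Bananas (3 lb) £1.63: unprepared food → 4.5% → £0.07
Bag of rice (5 lb) £8.69: unprepared food → 4.5% → £0.39
Dozen eggs £2.07: unprepared food → 4.5% → £0.09
Paperback novel £8.78: printed books → 0% → £0.00
Hardcover biography £18.86: printed books → 0% → £0.00
Children's picture book £15.86: printed books → 0% → £0.00
Crossword puzzle book £9.50: printed books → 0% → £0.00
Granola (1 lb) £4.78: unprepared food → 4.5% → £0.22
Poetry collection £23.22: printed books → 0% → £0.00
Office chair £498.40: furniture → 3.25% + 3.75% surcharge = 7% → £34.89
Picture frame (8x10) £10.82: general merchandise → 4% → £0.43
Umbrella £38.66: general merchandise → 4% → £1.55
Total tax = £0.07 + £0.39 + £0.09 + £0.22 + £34.89 + £0.43 + £1.55 = £37.64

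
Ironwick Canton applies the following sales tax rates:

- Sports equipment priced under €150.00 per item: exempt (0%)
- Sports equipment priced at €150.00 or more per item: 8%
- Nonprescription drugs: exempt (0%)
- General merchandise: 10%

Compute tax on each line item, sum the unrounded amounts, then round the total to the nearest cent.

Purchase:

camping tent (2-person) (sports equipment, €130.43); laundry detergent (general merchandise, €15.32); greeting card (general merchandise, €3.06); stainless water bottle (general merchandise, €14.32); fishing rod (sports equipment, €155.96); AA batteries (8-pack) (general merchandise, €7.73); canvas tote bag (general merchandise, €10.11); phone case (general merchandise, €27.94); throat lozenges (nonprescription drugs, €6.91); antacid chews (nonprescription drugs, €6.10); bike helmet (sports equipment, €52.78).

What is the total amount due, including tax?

€450.98

Camping tent (2-person) €130.43: sports equipment, under €150.00 → 0% → €0.00
Laundry detergent €15.32: general merchandise → 10% → €1.532
Greeting card €3.06: general merchandise → 10% → €0.306
Stainless water bottle €14.32: general merchandise → 10% → €1.432
Fishing rod €155.96: sports equipment, €150.00 or more → 8% → €12.4768
AA batteries (8-pack) €7.73: general merchandise → 10% → €0.773
Canvas tote bag €10.11: general merchandise → 10% → €1.011
Phone case €27.94: general merchandise → 10% → €2.794
Throat lozenges €6.91: nonprescription drugs → 0% → €0.00
Antacid chews €6.10: nonprescription drugs → 0% → €0.00
Bike helmet €52.78: sports equipment, under €150.00 → 0% → €0.00
Subtotal = €430.66; unrounded tax = €20.3248 → €20.32; total due = €450.98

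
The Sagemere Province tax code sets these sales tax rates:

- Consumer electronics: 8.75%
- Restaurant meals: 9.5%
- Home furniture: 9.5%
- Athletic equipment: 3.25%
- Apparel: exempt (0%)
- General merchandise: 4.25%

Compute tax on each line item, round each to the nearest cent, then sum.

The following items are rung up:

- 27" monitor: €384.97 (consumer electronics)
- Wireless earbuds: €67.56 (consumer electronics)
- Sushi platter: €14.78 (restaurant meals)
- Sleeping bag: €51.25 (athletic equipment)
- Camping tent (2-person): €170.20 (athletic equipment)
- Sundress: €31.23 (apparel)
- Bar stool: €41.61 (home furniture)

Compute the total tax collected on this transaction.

€52.14

27" monitor €384.97: consumer electronics → 8.75% → €33.68
Wireless earbuds €67.56: consumer electronics → 8.75% → €5.91
Sushi platter €14.78: restaurant meals → 9.5% → €1.40
Sleeping bag €51.25: athletic equipment → 3.25% → €1.67
Camping tent (2-person) €170.20: athletic equipment → 3.25% → €5.53
Sundress €31.23: apparel → 0% → €0.00
Bar stool €41.61: home furniture → 9.5% → €3.95
Total tax = €33.68 + €5.91 + €1.40 + €1.67 + €5.53 + €3.95 = €52.14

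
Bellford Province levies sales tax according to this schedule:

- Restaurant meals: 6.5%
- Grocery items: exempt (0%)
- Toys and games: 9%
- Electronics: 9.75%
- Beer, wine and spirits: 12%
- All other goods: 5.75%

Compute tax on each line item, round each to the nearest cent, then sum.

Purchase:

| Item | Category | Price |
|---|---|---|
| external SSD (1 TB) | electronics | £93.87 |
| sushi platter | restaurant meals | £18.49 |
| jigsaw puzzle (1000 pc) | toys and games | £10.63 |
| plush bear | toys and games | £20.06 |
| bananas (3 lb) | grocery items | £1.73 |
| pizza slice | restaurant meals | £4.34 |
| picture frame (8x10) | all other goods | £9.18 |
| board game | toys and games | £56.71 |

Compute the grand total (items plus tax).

External SSD (1 TB) £93.87: electronics → 9.75% → £9.15
Sushi platter £18.49: restaurant meals → 6.5% → £1.20
Jigsaw puzzle (1000 pc) £10.63: toys and games → 9% → £0.96
Plush bear £20.06: toys and games → 9% → £1.81
Bananas (3 lb) £1.73: grocery items → 0% → £0.00
Pizza slice £4.34: restaurant meals → 6.5% → £0.28
Picture frame (8x10) £9.18: all other goods → 5.75% → £0.53
Board game £56.71: toys and games → 9% → £5.10
Subtotal = £215.01; tax = £19.03; total due = £234.04

£234.04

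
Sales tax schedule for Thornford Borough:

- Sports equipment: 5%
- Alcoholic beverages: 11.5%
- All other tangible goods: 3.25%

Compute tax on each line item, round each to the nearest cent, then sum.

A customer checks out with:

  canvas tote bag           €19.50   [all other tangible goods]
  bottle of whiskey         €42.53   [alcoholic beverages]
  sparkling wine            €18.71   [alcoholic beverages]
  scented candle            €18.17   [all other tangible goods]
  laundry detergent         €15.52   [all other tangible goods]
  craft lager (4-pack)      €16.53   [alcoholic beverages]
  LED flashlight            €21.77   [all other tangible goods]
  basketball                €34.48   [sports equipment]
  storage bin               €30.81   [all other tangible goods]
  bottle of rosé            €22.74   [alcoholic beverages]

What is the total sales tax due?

€16.71

Canvas tote bag €19.50: all other tangible goods → 3.25% → €0.63
Bottle of whiskey €42.53: alcoholic beverages → 11.5% → €4.89
Sparkling wine €18.71: alcoholic beverages → 11.5% → €2.15
Scented candle €18.17: all other tangible goods → 3.25% → €0.59
Laundry detergent €15.52: all other tangible goods → 3.25% → €0.50
Craft lager (4-pack) €16.53: alcoholic beverages → 11.5% → €1.90
LED flashlight €21.77: all other tangible goods → 3.25% → €0.71
Basketball €34.48: sports equipment → 5% → €1.72
Storage bin €30.81: all other tangible goods → 3.25% → €1.00
Bottle of rosé €22.74: alcoholic beverages → 11.5% → €2.62
Total tax = €0.63 + €4.89 + €2.15 + €0.59 + €0.50 + €1.90 + €0.71 + €1.72 + €1.00 + €2.62 = €16.71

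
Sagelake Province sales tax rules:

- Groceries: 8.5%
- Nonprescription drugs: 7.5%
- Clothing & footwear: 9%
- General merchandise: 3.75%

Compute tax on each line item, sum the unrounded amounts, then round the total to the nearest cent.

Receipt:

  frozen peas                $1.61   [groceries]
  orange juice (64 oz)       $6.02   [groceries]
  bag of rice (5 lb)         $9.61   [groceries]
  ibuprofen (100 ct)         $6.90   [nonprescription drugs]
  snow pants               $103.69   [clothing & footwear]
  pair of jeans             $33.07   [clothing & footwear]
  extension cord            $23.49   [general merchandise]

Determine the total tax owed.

$15.17

Frozen peas $1.61: groceries → 8.5% → $0.13685
Orange juice (64 oz) $6.02: groceries → 8.5% → $0.5117
Bag of rice (5 lb) $9.61: groceries → 8.5% → $0.81685
Ibuprofen (100 ct) $6.90: nonprescription drugs → 7.5% → $0.5175
Snow pants $103.69: clothing & footwear → 9% → $9.3321
Pair of jeans $33.07: clothing & footwear → 9% → $2.9763
Extension cord $23.49: general merchandise → 3.75% → $0.880875
Unrounded tax sum = $15.172175 → $15.17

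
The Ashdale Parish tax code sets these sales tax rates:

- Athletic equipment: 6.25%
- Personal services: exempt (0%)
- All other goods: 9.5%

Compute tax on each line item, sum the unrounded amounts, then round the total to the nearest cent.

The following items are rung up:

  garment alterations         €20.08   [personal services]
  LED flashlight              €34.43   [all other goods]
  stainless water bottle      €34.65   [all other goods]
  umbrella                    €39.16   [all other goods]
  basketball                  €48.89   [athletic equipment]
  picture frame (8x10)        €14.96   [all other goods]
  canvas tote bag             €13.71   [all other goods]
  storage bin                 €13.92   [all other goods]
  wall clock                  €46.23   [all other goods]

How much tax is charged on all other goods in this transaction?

LED flashlight €34.43: all other goods → 9.5% → €3.27085
Stainless water bottle €34.65: all other goods → 9.5% → €3.29175
Umbrella €39.16: all other goods → 9.5% → €3.7202
Picture frame (8x10) €14.96: all other goods → 9.5% → €1.4212
Canvas tote bag €13.71: all other goods → 9.5% → €1.30245
Storage bin €13.92: all other goods → 9.5% → €1.3224
Wall clock €46.23: all other goods → 9.5% → €4.39185
Tax on all other goods: unrounded sum = €18.7207 → €18.72

€18.72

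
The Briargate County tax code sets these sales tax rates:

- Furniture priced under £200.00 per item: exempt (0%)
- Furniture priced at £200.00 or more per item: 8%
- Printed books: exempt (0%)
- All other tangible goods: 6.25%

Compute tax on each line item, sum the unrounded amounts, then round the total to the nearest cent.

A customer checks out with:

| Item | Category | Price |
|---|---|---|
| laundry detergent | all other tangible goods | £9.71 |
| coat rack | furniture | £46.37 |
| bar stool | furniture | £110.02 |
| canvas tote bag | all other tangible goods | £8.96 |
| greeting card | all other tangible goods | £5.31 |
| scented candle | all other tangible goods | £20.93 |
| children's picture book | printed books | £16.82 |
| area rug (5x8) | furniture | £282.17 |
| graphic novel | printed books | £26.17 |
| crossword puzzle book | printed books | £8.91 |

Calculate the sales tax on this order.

Laundry detergent £9.71: all other tangible goods → 6.25% → £0.606875
Coat rack £46.37: furniture, under £200.00 → 0% → £0.00
Bar stool £110.02: furniture, under £200.00 → 0% → £0.00
Canvas tote bag £8.96: all other tangible goods → 6.25% → £0.56
Greeting card £5.31: all other tangible goods → 6.25% → £0.331875
Scented candle £20.93: all other tangible goods → 6.25% → £1.308125
Children's picture book £16.82: printed books → 0% → £0.00
Area rug (5x8) £282.17: furniture, £200.00 or more → 8% → £22.5736
Graphic novel £26.17: printed books → 0% → £0.00
Crossword puzzle book £8.91: printed books → 0% → £0.00
Unrounded tax sum = £25.380475 → £25.38

£25.38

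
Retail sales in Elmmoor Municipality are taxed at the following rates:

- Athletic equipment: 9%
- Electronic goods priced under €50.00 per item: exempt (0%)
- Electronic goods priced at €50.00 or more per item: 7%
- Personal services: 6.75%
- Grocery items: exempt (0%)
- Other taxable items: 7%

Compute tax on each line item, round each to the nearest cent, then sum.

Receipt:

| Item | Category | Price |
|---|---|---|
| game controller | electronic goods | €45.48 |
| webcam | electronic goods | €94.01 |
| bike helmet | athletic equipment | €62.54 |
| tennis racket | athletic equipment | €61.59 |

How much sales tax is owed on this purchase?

Game controller €45.48: electronic goods, under €50.00 → 0% → €0.00
Webcam €94.01: electronic goods, €50.00 or more → 7% → €6.58
Bike helmet €62.54: athletic equipment → 9% → €5.63
Tennis racket €61.59: athletic equipment → 9% → €5.54
Total tax = €6.58 + €5.63 + €5.54 = €17.75

€17.75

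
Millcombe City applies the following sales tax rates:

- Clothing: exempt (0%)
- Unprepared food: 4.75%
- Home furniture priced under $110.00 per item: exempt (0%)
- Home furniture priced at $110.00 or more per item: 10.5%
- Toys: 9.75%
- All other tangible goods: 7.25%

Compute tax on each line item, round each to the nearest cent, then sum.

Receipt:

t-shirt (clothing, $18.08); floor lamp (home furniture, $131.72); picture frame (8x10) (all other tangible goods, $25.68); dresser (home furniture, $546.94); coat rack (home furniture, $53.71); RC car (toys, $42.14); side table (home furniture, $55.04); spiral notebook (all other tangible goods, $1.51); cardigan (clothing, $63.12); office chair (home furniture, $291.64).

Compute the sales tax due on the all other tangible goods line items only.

Picture frame (8x10) $25.68: all other tangible goods → 7.25% → $1.86
Spiral notebook $1.51: all other tangible goods → 7.25% → $0.11
Tax on all other tangible goods = $1.86 + $0.11 = $1.97

$1.97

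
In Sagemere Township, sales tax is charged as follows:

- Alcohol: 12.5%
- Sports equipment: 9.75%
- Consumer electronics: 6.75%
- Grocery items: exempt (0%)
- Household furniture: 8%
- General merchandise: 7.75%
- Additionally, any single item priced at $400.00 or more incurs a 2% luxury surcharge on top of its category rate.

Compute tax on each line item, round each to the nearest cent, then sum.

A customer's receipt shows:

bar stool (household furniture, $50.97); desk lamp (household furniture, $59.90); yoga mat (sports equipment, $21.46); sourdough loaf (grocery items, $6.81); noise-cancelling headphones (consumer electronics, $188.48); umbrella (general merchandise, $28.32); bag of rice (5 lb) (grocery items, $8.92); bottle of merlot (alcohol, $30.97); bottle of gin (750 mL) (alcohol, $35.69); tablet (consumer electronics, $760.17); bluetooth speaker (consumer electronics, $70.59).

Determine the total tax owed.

$105.47

Bar stool $50.97: household furniture → 8% → $4.08
Desk lamp $59.90: household furniture → 8% → $4.79
Yoga mat $21.46: sports equipment → 9.75% → $2.09
Sourdough loaf $6.81: grocery items → 0% → $0.00
Noise-cancelling headphones $188.48: consumer electronics → 6.75% → $12.72
Umbrella $28.32: general merchandise → 7.75% → $2.19
Bag of rice (5 lb) $8.92: grocery items → 0% → $0.00
Bottle of merlot $30.97: alcohol → 12.5% → $3.87
Bottle of gin (750 mL) $35.69: alcohol → 12.5% → $4.46
Tablet $760.17: consumer electronics → 6.75% + 2% surcharge = 8.75% → $66.51
Bluetooth speaker $70.59: consumer electronics → 6.75% → $4.76
Total tax = $4.08 + $4.79 + $2.09 + $12.72 + $2.19 + $3.87 + $4.46 + $66.51 + $4.76 = $105.47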